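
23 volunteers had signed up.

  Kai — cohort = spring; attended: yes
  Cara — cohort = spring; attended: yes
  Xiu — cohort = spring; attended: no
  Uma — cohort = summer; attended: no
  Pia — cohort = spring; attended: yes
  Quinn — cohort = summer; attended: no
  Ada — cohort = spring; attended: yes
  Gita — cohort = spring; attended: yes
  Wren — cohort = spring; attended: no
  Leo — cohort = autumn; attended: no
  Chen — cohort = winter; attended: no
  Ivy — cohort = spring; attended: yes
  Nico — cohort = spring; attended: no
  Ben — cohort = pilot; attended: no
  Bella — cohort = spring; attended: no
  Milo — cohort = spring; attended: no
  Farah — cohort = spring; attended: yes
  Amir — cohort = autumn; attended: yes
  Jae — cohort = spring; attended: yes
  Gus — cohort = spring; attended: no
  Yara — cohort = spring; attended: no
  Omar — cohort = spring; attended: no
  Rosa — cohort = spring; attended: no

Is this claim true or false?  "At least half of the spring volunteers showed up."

False

The determiner here denotes the relation: |A ∩ B| ≥ |A ∖ B|.
|A| = 17, |A ∩ B| = 8, |A ∖ B| = 9.
8 < 9, so the statement is false.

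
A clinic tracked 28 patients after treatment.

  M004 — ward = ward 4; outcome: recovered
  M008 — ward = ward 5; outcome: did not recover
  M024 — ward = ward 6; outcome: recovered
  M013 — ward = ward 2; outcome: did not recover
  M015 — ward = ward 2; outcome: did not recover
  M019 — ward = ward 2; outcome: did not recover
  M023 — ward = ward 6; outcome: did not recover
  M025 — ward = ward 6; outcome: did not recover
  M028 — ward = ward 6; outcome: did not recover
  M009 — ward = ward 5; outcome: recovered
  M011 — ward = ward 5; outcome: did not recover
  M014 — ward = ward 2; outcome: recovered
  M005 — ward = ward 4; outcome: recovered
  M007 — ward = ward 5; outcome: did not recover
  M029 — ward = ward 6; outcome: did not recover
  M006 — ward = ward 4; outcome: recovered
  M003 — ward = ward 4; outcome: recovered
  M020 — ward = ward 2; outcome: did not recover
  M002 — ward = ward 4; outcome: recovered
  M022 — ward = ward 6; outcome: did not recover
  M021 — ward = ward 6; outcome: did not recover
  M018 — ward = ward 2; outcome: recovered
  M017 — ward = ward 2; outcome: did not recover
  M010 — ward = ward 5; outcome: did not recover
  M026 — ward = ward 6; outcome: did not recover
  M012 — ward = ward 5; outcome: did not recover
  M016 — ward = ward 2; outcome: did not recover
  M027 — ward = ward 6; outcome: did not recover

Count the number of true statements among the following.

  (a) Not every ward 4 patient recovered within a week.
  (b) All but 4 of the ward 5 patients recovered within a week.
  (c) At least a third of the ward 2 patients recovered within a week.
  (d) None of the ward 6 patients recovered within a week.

0

(a) ward 4: |A| = 5, |A ∩ B| = 5; needs A ⊄ B (|A ∖ B| ≥ 1) — false.
(b) ward 5: |A| = 6, |A ∩ B| = 1; needs |A ∖ B| = 4 — false.
(c) ward 2: |A| = 8, |A ∩ B| = 2; needs |A ∩ B| / |A| ≥ 1/3 — false.
(d) ward 6: |A| = 9, |A ∩ B| = 1; needs A ∩ B = ∅ (|A ∩ B| = 0) — false.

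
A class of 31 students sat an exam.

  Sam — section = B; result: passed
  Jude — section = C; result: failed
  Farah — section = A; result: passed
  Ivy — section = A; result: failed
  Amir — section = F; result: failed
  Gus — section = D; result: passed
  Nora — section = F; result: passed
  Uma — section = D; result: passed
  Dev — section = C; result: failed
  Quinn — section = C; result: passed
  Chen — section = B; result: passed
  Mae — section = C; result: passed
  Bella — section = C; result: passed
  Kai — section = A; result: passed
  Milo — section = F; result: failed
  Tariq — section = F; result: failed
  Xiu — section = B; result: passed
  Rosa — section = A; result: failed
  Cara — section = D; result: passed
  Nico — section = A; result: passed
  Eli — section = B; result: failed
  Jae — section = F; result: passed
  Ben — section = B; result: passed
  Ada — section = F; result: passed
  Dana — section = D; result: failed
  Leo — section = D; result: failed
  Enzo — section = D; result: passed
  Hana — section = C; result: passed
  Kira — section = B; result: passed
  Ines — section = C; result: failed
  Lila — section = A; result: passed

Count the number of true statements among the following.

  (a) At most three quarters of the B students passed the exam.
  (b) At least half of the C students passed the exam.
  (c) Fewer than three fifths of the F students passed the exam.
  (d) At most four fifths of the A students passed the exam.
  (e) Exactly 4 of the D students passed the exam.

(a) B: |A| = 6, |A ∩ B| = 5; needs |A ∩ B| / |A| ≤ 3/4 — false.
(b) C: |A| = 7, |A ∩ B| = 4; needs |A ∩ B| ≥ |A ∖ B| — true.
(c) F: |A| = 6, |A ∩ B| = 3; needs |A ∩ B| / |A| < 3/5 — true.
(d) A: |A| = 6, |A ∩ B| = 4; needs |A ∩ B| / |A| ≤ 4/5 — true.
(e) D: |A| = 6, |A ∩ B| = 4; needs |A ∩ B| = 4 — true.

4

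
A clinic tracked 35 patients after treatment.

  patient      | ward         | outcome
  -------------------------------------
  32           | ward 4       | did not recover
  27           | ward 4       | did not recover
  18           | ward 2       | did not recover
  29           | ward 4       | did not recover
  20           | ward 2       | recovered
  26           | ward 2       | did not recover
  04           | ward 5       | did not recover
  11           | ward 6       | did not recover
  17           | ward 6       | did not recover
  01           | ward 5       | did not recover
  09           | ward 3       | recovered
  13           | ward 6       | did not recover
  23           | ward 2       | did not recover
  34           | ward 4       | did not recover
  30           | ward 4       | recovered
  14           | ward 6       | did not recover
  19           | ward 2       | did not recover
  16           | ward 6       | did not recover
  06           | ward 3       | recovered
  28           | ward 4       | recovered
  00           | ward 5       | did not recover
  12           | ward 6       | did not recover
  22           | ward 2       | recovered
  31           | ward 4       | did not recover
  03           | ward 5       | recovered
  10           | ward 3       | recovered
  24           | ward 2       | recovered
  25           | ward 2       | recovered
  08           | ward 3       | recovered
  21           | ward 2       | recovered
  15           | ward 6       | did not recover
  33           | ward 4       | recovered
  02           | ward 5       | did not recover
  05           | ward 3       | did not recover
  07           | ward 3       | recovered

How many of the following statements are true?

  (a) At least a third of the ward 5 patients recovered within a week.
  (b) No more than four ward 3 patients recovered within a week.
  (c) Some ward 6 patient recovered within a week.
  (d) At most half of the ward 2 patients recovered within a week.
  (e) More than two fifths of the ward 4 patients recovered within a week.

(a) ward 5: |A| = 5, |A ∩ B| = 1; needs |A ∩ B| / |A| ≥ 1/3 — false.
(b) ward 3: |A| = 6, |A ∩ B| = 5; needs |A ∩ B| ≤ 4 — false.
(c) ward 6: |A| = 7, |A ∩ B| = 0; needs A ∩ B ≠ ∅ (|A ∩ B| ≥ 1) — false.
(d) ward 2: |A| = 9, |A ∩ B| = 5; needs |A ∩ B| ≤ |A ∖ B| — false.
(e) ward 4: |A| = 8, |A ∩ B| = 3; needs |A ∩ B| / |A| > 2/5 — false.

0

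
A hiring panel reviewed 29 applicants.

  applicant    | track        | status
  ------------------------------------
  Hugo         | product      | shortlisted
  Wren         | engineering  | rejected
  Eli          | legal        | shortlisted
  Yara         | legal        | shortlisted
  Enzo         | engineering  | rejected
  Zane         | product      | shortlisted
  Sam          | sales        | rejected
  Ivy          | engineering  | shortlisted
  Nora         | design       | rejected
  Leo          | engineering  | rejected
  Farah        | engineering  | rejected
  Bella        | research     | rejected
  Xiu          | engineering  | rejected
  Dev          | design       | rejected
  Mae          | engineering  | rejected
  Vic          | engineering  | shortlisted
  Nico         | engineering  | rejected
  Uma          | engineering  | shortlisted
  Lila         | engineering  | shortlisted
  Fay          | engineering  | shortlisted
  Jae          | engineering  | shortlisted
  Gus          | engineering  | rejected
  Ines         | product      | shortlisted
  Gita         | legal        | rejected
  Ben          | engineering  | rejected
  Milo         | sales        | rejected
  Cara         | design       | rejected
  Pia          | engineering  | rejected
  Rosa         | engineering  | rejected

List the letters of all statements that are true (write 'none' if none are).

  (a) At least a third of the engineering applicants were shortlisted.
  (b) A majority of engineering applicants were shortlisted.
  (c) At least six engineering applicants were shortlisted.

(a), (c)

|A| = 17, |A ∩ B| = 6, |A ∖ B| = 11.
(a) |A ∩ B| / |A| ≥ 1/3: holds.
(b) |A ∩ B| > |A ∖ B|: fails.
(c) |A ∩ B| ≥ 6: holds.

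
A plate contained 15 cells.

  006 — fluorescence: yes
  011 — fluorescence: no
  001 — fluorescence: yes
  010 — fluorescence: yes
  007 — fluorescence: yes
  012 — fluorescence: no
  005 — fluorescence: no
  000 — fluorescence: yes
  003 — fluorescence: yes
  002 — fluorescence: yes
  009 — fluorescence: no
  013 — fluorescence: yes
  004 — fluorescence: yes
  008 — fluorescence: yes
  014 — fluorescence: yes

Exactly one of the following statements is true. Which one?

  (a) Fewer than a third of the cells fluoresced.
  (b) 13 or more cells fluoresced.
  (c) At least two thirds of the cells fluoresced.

|A| = 15, |A ∩ B| = 11, |A ∖ B| = 4.
(a) requires |A ∩ B| / |A| < 1/3: false.
(b) requires |A ∩ B| ≥ 13: false.
(c) requires |A ∩ B| / |A| ≥ 2/3: true.

(c)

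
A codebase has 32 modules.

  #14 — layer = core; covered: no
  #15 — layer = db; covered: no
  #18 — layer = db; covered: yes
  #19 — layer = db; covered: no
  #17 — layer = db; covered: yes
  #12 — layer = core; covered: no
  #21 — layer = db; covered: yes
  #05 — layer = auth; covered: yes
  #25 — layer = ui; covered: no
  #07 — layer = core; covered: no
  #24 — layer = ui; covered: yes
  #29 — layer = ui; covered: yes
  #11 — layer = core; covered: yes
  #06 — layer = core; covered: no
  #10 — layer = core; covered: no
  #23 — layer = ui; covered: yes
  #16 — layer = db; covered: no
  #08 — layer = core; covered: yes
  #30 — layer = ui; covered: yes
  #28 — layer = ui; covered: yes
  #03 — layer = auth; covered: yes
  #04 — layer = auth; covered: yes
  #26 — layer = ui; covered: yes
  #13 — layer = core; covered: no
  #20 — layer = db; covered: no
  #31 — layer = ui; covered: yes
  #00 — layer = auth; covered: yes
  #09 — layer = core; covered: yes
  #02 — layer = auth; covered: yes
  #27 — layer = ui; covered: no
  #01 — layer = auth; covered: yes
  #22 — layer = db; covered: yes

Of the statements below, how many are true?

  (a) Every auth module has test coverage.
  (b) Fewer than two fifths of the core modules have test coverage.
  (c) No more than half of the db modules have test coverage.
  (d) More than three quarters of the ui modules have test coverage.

(a) auth: |A| = 6, |A ∩ B| = 6; needs A ⊆ B, i.e. every element of A is in B (|A ∖ B| = 0) — true.
(b) core: |A| = 9, |A ∩ B| = 3; needs |A ∩ B| / |A| < 2/5 — true.
(c) db: |A| = 8, |A ∩ B| = 4; needs |A ∩ B| ≤ |A ∖ B| — true.
(d) ui: |A| = 9, |A ∩ B| = 7; needs |A ∩ B| / |A| > 3/4 — true.

4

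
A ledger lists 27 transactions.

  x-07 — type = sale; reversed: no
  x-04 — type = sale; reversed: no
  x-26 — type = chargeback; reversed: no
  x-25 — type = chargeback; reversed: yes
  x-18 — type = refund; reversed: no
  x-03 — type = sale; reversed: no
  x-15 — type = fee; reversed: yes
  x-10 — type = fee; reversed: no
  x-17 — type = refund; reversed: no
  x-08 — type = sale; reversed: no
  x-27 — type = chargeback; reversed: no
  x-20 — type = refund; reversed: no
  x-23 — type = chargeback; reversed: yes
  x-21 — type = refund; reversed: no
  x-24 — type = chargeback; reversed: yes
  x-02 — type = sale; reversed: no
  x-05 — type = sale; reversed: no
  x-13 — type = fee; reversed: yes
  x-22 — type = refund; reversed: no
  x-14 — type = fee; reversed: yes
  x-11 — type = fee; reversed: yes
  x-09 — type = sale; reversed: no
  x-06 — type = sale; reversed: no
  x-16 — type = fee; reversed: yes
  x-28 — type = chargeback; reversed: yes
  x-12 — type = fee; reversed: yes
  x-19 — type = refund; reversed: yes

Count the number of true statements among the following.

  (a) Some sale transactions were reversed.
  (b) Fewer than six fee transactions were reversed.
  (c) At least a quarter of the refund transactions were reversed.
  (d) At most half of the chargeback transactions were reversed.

0

(a) sale: |A| = 8, |A ∩ B| = 0; needs A ∩ B ≠ ∅ (|A ∩ B| ≥ 1) — false.
(b) fee: |A| = 7, |A ∩ B| = 6; needs |A ∩ B| < 6 — false.
(c) refund: |A| = 6, |A ∩ B| = 1; needs |A ∩ B| / |A| ≥ 1/4 — false.
(d) chargeback: |A| = 6, |A ∩ B| = 4; needs |A ∩ B| ≤ |A ∖ B| — false.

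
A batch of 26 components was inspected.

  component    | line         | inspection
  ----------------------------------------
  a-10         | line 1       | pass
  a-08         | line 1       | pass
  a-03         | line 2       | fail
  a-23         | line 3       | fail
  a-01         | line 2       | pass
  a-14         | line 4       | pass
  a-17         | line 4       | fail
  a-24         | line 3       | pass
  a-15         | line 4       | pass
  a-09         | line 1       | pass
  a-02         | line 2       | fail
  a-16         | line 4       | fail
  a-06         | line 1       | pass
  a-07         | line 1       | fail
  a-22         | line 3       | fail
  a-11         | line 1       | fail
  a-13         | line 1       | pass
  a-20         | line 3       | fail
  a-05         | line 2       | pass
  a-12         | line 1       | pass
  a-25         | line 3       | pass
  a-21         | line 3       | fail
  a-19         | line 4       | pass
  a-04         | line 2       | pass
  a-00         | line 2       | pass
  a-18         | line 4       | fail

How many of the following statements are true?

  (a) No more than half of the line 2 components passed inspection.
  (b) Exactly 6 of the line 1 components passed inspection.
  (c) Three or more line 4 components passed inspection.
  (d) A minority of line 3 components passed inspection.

3

(a) line 2: |A| = 6, |A ∩ B| = 4; needs |A ∩ B| ≤ |A ∖ B| — false.
(b) line 1: |A| = 8, |A ∩ B| = 6; needs |A ∩ B| = 6 — true.
(c) line 4: |A| = 6, |A ∩ B| = 3; needs |A ∩ B| ≥ 3 — true.
(d) line 3: |A| = 6, |A ∩ B| = 2; needs |A ∩ B| < |A ∖ B| — true.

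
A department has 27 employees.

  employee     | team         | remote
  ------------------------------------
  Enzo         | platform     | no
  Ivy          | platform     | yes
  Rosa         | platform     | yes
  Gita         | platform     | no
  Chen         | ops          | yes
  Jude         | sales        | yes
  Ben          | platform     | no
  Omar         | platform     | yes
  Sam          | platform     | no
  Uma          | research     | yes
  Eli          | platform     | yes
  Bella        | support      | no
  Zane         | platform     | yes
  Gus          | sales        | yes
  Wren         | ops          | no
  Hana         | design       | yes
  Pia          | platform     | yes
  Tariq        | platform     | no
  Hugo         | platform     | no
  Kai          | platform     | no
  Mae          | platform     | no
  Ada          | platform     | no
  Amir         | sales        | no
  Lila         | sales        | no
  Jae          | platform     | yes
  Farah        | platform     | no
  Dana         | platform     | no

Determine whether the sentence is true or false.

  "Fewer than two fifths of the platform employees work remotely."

Truth condition: |A ∩ B| / |A| < 2/5.
|A| = 18, |A ∩ B| = 7, |A ∖ B| = 11.
|A ∩ B|/|A| = 7/18, so the statement is true.

True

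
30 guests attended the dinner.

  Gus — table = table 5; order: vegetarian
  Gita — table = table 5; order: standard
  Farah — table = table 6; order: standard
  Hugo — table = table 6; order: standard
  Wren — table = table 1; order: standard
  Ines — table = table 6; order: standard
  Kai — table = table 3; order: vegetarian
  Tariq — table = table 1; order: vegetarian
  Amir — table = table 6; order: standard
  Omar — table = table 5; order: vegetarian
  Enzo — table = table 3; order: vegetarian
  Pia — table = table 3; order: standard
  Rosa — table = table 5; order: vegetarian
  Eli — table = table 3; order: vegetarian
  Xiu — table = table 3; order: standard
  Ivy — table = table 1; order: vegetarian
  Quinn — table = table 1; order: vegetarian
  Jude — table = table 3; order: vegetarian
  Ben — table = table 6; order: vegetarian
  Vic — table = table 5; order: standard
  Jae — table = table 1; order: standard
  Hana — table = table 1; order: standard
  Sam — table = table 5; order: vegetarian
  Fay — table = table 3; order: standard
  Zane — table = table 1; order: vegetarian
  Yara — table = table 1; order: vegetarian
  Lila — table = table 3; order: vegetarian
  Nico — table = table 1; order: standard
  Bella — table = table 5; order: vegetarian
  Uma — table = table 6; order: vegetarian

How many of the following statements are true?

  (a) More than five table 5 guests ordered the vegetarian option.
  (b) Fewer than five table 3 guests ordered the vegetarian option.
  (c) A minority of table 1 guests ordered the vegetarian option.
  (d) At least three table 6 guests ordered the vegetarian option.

0

(a) table 5: |A| = 7, |A ∩ B| = 5; needs |A ∩ B| > 5 — false.
(b) table 3: |A| = 8, |A ∩ B| = 5; needs |A ∩ B| < 5 — false.
(c) table 1: |A| = 9, |A ∩ B| = 5; needs |A ∩ B| < |A ∖ B| — false.
(d) table 6: |A| = 6, |A ∩ B| = 2; needs |A ∩ B| ≥ 3 — false.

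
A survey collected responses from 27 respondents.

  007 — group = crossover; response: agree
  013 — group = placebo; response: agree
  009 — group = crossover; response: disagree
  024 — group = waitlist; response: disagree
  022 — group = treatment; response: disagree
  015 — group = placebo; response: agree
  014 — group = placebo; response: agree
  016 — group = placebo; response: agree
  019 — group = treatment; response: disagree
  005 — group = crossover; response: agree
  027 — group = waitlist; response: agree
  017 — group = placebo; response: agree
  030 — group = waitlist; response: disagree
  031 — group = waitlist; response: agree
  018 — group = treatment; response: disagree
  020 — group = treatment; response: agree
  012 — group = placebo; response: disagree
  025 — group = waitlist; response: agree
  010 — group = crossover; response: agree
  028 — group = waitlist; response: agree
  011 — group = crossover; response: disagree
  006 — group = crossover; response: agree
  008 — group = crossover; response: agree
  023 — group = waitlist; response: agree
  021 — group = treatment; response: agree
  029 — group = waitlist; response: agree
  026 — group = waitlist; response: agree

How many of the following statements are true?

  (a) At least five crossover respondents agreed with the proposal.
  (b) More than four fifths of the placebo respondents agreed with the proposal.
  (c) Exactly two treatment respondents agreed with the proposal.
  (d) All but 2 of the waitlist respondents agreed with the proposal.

4

(a) crossover: |A| = 7, |A ∩ B| = 5; needs |A ∩ B| ≥ 5 — true.
(b) placebo: |A| = 6, |A ∩ B| = 5; needs |A ∩ B| / |A| > 4/5 — true.
(c) treatment: |A| = 5, |A ∩ B| = 2; needs |A ∩ B| = 2 — true.
(d) waitlist: |A| = 9, |A ∩ B| = 7; needs |A ∖ B| = 2 — true.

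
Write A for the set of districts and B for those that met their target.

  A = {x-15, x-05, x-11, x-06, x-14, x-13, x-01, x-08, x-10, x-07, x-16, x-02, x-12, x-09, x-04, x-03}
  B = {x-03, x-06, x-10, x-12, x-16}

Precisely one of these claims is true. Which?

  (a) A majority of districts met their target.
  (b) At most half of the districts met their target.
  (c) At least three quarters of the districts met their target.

(b)

|A| = 16, |A ∩ B| = 5, |A ∖ B| = 11.
(a) requires |A ∩ B| > |A ∖ B|: false.
(b) requires |A ∩ B| ≤ |A ∖ B|: true.
(c) requires |A ∩ B| / |A| ≥ 3/4: false.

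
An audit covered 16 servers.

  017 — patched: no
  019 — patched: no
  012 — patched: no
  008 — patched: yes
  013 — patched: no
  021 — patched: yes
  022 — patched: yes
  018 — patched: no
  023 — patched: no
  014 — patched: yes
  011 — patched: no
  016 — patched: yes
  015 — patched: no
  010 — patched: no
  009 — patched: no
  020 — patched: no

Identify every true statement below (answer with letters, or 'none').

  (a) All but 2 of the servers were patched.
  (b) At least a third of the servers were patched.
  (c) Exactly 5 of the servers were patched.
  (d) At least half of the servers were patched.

(c)

|A| = 16, |A ∩ B| = 5, |A ∖ B| = 11.
(a) |A ∖ B| = 2: fails.
(b) |A ∩ B| / |A| ≥ 1/3: fails.
(c) |A ∩ B| = 5: holds.
(d) |A ∩ B| ≥ |A ∖ B|: fails.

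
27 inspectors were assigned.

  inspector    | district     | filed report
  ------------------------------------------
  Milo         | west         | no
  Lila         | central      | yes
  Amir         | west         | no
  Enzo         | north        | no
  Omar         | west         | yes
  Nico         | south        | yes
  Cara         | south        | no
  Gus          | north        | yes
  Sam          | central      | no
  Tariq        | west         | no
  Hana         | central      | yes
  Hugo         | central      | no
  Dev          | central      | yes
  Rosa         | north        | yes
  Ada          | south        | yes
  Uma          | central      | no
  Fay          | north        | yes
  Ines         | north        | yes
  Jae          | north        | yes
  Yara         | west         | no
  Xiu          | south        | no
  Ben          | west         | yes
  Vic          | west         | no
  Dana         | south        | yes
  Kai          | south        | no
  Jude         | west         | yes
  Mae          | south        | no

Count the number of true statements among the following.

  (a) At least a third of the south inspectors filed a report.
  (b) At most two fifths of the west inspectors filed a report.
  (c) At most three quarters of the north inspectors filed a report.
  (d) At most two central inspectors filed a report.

(a) south: |A| = 7, |A ∩ B| = 3; needs |A ∩ B| / |A| ≥ 1/3 — true.
(b) west: |A| = 8, |A ∩ B| = 3; needs |A ∩ B| / |A| ≤ 2/5 — true.
(c) north: |A| = 6, |A ∩ B| = 5; needs |A ∩ B| / |A| ≤ 3/4 — false.
(d) central: |A| = 6, |A ∩ B| = 3; needs |A ∩ B| ≤ 2 — false.

2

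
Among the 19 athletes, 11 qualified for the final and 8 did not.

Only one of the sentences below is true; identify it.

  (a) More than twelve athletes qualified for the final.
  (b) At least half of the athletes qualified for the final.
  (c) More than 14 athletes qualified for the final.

(b)

|A| = 19, |A ∩ B| = 11, |A ∖ B| = 8.
(a) requires |A ∩ B| > 12: false.
(b) requires |A ∩ B| ≥ |A ∖ B|: true.
(c) requires |A ∩ B| > 14: false.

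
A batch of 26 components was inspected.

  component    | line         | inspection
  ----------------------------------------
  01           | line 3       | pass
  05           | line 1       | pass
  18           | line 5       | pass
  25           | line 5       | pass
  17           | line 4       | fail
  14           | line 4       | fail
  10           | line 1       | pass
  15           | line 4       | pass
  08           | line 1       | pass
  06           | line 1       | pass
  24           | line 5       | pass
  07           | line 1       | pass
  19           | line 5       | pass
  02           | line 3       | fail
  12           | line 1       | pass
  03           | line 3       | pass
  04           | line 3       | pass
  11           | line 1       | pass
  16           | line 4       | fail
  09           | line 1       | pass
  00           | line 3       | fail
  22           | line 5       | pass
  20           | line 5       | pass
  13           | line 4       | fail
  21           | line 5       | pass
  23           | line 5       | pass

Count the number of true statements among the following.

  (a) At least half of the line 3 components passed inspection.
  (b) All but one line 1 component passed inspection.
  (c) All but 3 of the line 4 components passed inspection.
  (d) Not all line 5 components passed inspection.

(a) line 3: |A| = 5, |A ∩ B| = 3; needs |A ∩ B| ≥ |A ∖ B| — true.
(b) line 1: |A| = 8, |A ∩ B| = 8; needs |A ∖ B| = 1 — false.
(c) line 4: |A| = 5, |A ∩ B| = 1; needs |A ∖ B| = 3 — false.
(d) line 5: |A| = 8, |A ∩ B| = 8; needs A ⊄ B (|A ∖ B| ≥ 1) — false.

1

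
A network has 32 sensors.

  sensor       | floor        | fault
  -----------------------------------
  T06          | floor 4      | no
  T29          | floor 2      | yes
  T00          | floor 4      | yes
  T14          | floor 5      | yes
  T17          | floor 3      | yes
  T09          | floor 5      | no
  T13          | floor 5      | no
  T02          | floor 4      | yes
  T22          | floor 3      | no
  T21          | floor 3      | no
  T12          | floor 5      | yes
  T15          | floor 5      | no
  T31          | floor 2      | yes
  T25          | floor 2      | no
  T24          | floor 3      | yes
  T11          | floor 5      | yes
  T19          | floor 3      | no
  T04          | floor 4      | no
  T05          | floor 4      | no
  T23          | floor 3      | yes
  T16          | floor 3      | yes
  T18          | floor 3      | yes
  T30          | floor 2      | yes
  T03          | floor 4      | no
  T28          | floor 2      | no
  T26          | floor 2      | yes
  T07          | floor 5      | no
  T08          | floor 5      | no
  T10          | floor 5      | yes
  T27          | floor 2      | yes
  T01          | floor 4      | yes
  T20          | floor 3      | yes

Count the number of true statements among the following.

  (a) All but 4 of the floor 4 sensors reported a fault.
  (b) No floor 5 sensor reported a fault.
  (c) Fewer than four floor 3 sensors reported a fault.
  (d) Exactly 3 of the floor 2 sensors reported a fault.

1

(a) floor 4: |A| = 7, |A ∩ B| = 3; needs |A ∖ B| = 4 — true.
(b) floor 5: |A| = 9, |A ∩ B| = 4; needs A ∩ B = ∅ (|A ∩ B| = 0) — false.
(c) floor 3: |A| = 9, |A ∩ B| = 6; needs |A ∩ B| < 4 — false.
(d) floor 2: |A| = 7, |A ∩ B| = 5; needs |A ∩ B| = 3 — false.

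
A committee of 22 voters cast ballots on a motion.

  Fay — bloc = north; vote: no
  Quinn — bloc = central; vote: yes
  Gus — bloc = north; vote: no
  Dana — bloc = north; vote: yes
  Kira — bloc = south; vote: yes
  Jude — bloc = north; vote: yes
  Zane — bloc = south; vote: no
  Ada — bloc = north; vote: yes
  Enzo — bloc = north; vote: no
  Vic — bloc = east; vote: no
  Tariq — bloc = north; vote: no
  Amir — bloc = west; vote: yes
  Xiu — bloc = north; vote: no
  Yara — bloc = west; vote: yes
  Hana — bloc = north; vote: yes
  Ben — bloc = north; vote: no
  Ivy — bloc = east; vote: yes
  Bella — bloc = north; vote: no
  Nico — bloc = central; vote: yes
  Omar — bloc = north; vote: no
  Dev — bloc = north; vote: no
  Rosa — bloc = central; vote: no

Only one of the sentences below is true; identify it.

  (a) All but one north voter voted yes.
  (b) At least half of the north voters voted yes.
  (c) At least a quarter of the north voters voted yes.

(c)

|A| = 13, |A ∩ B| = 4, |A ∖ B| = 9.
(a) requires |A ∖ B| = 1: false.
(b) requires |A ∩ B| ≥ |A ∖ B|: false.
(c) requires |A ∩ B| / |A| ≥ 1/4: true.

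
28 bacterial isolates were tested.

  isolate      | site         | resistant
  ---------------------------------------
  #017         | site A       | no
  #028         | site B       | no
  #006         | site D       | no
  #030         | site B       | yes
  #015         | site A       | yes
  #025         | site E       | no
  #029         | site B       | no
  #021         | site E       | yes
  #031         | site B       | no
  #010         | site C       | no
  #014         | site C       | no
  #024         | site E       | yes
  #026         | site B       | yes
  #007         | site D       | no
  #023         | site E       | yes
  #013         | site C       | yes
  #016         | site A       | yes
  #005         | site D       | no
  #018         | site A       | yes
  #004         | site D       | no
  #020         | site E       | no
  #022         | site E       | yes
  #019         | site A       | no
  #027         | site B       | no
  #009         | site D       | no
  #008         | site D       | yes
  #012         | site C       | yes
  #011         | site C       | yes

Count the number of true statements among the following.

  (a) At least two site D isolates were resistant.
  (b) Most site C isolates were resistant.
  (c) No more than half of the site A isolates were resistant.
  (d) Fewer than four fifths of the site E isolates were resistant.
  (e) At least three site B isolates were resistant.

2

(a) site D: |A| = 6, |A ∩ B| = 1; needs |A ∩ B| ≥ 2 — false.
(b) site C: |A| = 5, |A ∩ B| = 3; needs |A ∩ B| > |A ∖ B| — true.
(c) site A: |A| = 5, |A ∩ B| = 3; needs |A ∩ B| ≤ |A ∖ B| — false.
(d) site E: |A| = 6, |A ∩ B| = 4; needs |A ∩ B| / |A| < 4/5 — true.
(e) site B: |A| = 6, |A ∩ B| = 2; needs |A ∩ B| ≥ 3 — false.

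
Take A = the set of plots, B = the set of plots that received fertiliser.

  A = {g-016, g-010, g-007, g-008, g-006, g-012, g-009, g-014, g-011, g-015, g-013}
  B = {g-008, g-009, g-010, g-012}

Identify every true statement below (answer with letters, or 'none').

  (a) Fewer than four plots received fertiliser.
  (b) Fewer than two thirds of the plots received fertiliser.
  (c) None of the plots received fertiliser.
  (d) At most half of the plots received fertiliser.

|A| = 11, |A ∩ B| = 4, |A ∖ B| = 7.
(a) |A ∩ B| < 4: fails.
(b) |A ∩ B| / |A| < 2/3: holds.
(c) A ∩ B = ∅ (|A ∩ B| = 0): fails.
(d) |A ∩ B| ≤ |A ∖ B|: holds.

(b), (d)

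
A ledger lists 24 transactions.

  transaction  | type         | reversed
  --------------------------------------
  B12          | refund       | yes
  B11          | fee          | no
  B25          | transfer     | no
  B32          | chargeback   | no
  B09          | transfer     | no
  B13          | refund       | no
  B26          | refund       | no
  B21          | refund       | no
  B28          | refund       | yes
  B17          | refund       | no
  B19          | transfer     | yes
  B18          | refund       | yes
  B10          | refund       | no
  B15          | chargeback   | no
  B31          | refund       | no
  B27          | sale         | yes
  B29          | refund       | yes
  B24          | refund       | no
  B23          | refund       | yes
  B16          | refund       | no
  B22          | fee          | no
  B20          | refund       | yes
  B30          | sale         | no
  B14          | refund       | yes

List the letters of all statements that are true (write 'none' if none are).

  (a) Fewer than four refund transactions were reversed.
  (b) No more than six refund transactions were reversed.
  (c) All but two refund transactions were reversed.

|A| = 15, |A ∩ B| = 7, |A ∖ B| = 8.
(a) |A ∩ B| < 4: fails.
(b) |A ∩ B| ≤ 6: fails.
(c) |A ∖ B| = 2: fails.

none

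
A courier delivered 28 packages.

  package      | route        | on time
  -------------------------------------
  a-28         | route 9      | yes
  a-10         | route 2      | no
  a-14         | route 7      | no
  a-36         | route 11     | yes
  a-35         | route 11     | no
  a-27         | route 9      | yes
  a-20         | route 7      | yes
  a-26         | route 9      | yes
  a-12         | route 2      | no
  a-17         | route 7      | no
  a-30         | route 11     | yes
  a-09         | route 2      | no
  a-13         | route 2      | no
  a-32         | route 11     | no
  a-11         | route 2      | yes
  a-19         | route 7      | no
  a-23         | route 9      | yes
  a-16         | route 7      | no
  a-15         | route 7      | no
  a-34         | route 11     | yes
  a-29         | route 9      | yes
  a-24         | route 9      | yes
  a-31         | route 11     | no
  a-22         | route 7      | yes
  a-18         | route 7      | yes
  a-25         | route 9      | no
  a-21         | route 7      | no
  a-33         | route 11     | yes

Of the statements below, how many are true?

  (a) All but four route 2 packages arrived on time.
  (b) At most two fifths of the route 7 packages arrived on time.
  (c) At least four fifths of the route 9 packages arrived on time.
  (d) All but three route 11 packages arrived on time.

(a) route 2: |A| = 5, |A ∩ B| = 1; needs |A ∖ B| = 4 — true.
(b) route 7: |A| = 9, |A ∩ B| = 3; needs |A ∩ B| / |A| ≤ 2/5 — true.
(c) route 9: |A| = 7, |A ∩ B| = 6; needs |A ∩ B| / |A| ≥ 4/5 — true.
(d) route 11: |A| = 7, |A ∩ B| = 4; needs |A ∖ B| = 3 — true.

4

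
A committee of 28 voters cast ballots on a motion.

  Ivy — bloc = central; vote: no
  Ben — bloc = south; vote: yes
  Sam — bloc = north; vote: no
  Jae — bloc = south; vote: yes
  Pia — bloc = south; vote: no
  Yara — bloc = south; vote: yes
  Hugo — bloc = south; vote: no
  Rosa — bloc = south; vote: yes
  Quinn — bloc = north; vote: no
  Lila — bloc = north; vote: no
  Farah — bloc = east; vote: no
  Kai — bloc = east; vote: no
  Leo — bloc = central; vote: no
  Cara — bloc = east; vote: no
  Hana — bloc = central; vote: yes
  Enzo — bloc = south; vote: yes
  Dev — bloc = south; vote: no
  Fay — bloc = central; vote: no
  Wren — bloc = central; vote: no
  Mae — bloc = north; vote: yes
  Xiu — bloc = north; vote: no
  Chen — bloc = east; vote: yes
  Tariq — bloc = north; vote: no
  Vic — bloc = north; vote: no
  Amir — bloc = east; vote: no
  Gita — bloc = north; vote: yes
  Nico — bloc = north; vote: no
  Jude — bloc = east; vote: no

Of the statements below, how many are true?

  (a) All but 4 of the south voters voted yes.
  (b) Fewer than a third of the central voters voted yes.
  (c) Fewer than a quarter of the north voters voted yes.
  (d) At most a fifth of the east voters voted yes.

(a) south: |A| = 8, |A ∩ B| = 5; needs |A ∖ B| = 4 — false.
(b) central: |A| = 5, |A ∩ B| = 1; needs |A ∩ B| / |A| < 1/3 — true.
(c) north: |A| = 9, |A ∩ B| = 2; needs |A ∩ B| / |A| < 1/4 — true.
(d) east: |A| = 6, |A ∩ B| = 1; needs |A ∩ B| / |A| ≤ 1/5 — true.

3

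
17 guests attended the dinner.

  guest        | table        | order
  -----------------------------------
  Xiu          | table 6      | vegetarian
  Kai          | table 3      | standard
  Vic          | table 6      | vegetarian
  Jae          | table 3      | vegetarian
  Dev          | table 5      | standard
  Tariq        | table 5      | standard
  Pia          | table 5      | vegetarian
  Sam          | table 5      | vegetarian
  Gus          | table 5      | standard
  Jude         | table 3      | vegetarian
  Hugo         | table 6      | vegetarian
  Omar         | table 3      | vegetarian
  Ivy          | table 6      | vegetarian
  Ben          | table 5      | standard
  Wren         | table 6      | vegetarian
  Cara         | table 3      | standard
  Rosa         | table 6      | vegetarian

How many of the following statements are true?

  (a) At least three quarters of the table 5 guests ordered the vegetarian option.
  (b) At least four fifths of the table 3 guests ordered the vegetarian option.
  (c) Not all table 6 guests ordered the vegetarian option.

0

(a) table 5: |A| = 6, |A ∩ B| = 2; needs |A ∩ B| / |A| ≥ 3/4 — false.
(b) table 3: |A| = 5, |A ∩ B| = 3; needs |A ∩ B| / |A| ≥ 4/5 — false.
(c) table 6: |A| = 6, |A ∩ B| = 6; needs A ⊄ B (|A ∖ B| ≥ 1) — false.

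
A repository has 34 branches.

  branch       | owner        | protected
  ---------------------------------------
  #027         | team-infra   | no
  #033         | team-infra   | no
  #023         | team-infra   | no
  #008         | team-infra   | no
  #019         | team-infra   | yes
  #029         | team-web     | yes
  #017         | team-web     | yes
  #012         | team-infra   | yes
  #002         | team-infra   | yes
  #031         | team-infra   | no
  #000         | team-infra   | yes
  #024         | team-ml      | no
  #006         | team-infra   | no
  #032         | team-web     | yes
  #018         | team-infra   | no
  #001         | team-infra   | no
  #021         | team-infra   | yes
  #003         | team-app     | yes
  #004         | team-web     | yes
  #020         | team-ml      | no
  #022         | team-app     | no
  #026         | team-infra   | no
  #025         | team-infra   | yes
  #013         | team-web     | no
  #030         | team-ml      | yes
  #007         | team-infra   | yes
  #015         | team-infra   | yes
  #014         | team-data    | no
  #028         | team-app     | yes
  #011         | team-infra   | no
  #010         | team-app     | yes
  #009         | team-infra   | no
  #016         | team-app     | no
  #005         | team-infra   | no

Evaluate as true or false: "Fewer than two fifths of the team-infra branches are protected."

'Fewer than two fifths of the team-infra branches are protected' holds iff |A ∩ B| / |A| < 2/5.
|A| = 20, |A ∩ B| = 8, |A ∖ B| = 12.
|A ∩ B|/|A| = 8/20, so the statement is false.

False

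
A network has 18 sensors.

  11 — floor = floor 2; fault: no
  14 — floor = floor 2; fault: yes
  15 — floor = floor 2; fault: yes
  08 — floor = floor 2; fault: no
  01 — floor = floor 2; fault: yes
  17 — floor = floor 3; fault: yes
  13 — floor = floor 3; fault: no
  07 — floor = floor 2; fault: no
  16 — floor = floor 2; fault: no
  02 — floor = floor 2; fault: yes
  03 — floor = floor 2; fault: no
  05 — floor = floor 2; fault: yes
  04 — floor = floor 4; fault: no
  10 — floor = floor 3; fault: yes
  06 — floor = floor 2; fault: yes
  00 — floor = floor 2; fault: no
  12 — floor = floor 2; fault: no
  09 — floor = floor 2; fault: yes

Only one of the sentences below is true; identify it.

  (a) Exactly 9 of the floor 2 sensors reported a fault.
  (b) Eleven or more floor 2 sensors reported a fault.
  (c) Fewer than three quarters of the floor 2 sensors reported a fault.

(c)

|A| = 14, |A ∩ B| = 7, |A ∖ B| = 7.
(a) requires |A ∩ B| = 9: false.
(b) requires |A ∩ B| ≥ 11: false.
(c) requires |A ∩ B| / |A| < 3/4: true.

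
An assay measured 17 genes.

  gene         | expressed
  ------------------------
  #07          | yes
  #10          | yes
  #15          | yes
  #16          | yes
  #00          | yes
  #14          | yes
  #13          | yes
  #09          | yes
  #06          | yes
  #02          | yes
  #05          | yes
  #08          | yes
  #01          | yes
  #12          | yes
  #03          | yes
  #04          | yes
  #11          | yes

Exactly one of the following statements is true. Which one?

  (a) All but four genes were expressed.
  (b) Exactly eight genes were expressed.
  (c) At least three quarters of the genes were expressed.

(c)

|A| = 17, |A ∩ B| = 17, |A ∖ B| = 0.
(a) requires |A ∖ B| = 4: false.
(b) requires |A ∩ B| = 8: false.
(c) requires |A ∩ B| / |A| ≥ 3/4: true.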